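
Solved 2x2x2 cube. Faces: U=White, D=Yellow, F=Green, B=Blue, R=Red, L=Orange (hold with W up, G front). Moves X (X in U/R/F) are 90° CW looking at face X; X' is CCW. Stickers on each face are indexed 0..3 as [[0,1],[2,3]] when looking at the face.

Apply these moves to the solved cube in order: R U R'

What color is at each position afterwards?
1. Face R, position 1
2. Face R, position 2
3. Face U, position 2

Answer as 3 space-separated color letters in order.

After move 1 (R): R=RRRR U=WGWG F=GYGY D=YBYB B=WBWB
After move 2 (U): U=WWGG F=RRGY R=WBRR B=OOWB L=GYOO
After move 3 (R'): R=BRWR U=WWGO F=RWGG D=YRYY B=BOBB
Query 1: R[1] = R
Query 2: R[2] = W
Query 3: U[2] = G

Answer: R W G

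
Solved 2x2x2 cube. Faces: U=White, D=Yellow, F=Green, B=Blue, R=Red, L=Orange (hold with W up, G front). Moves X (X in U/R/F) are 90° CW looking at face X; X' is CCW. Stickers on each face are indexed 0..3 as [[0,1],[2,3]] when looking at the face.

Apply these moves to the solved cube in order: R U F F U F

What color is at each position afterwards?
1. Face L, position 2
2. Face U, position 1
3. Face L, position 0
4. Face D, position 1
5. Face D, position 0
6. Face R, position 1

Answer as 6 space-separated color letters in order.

After move 1 (R): R=RRRR U=WGWG F=GYGY D=YBYB B=WBWB
After move 2 (U): U=WWGG F=RRGY R=WBRR B=OOWB L=GYOO
After move 3 (F): F=GRYR U=WWOY R=GBGR D=RWYB L=GYOB
After move 4 (F): F=YGRR U=WWBY R=OBYR D=GGYB L=GROW
After move 5 (U): U=BWYW F=OBRR R=OOYR B=GRWB L=YGOW
After move 6 (F): F=RORB U=BWWG R=YOWR D=YOYB L=YGOG
Query 1: L[2] = O
Query 2: U[1] = W
Query 3: L[0] = Y
Query 4: D[1] = O
Query 5: D[0] = Y
Query 6: R[1] = O

Answer: O W Y O Y O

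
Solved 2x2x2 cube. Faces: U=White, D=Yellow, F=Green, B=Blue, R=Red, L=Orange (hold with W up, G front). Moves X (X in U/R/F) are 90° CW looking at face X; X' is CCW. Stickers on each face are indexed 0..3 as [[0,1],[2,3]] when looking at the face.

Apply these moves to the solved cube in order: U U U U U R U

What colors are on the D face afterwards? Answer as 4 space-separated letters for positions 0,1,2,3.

Answer: Y B Y O

Derivation:
After move 1 (U): U=WWWW F=RRGG R=BBRR B=OOBB L=GGOO
After move 2 (U): U=WWWW F=BBGG R=OORR B=GGBB L=RROO
After move 3 (U): U=WWWW F=OOGG R=GGRR B=RRBB L=BBOO
After move 4 (U): U=WWWW F=GGGG R=RRRR B=BBBB L=OOOO
After move 5 (U): U=WWWW F=RRGG R=BBRR B=OOBB L=GGOO
After move 6 (R): R=RBRB U=WRWG F=RYGY D=YBYO B=WOWB
After move 7 (U): U=WWGR F=RBGY R=WORB B=GGWB L=RYOO
Query: D face = YBYO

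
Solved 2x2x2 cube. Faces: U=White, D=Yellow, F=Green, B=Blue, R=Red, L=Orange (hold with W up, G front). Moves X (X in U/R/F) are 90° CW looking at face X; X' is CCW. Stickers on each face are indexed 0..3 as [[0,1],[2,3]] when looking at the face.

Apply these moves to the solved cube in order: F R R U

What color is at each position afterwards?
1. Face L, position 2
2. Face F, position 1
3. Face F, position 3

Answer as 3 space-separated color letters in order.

Answer: O W B

Derivation:
After move 1 (F): F=GGGG U=WWOO R=WRWR D=RRYY L=OYOY
After move 2 (R): R=WWRR U=WGOG F=GRGY D=RBYB B=OBWB
After move 3 (R): R=RWRW U=WROY F=GBGB D=RWYO B=GBGB
After move 4 (U): U=OWYR F=RWGB R=GBRW B=OYGB L=GBOY
Query 1: L[2] = O
Query 2: F[1] = W
Query 3: F[3] = B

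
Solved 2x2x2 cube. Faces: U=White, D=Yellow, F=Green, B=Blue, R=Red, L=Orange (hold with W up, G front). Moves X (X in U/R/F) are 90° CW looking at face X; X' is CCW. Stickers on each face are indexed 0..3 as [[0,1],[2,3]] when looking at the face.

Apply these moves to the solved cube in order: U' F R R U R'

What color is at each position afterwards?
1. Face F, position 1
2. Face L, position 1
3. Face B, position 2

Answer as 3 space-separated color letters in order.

After move 1 (U'): U=WWWW F=OOGG R=GGRR B=RRBB L=BBOO
After move 2 (F): F=GOGO U=WWOB R=WGWR D=RGYY L=BYOY
After move 3 (R): R=WWRG U=WOOO F=GGGY D=RBYR B=BRWB
After move 4 (R): R=RWGW U=WGOY F=GBGR D=RWYB B=OROB
After move 5 (U): U=OWYG F=RWGR R=ORGW B=BYOB L=GBOY
After move 6 (R'): R=RWOG U=OOYB F=RWGG D=RWYR B=BYWB
Query 1: F[1] = W
Query 2: L[1] = B
Query 3: B[2] = W

Answer: W B W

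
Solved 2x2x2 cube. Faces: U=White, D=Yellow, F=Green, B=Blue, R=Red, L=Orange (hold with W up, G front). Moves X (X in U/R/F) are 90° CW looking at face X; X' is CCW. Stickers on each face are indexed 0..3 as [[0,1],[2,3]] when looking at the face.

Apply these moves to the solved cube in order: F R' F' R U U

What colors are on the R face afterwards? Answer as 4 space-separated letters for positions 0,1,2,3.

Answer: O B W R

Derivation:
After move 1 (F): F=GGGG U=WWOO R=WRWR D=RRYY L=OYOY
After move 2 (R'): R=RRWW U=WBOB F=GWGO D=RGYG B=YBRB
After move 3 (F'): F=WOGG U=WBRW R=GRRW D=YYYG L=OBOO
After move 4 (R): R=RGWR U=WORG F=WYGG D=YRYY B=WBBB
After move 5 (U): U=RWGO F=RGGG R=WBWR B=OBBB L=WYOO
After move 6 (U): U=GROW F=WBGG R=OBWR B=WYBB L=RGOO
Query: R face = OBWR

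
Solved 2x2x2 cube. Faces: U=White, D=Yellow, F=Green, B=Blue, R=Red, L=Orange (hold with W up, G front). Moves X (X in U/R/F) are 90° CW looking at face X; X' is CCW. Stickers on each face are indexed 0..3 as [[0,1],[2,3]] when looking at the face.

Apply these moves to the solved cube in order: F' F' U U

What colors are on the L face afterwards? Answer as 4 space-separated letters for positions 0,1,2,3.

Answer: O R O R

Derivation:
After move 1 (F'): F=GGGG U=WWRR R=YRYR D=OOYY L=OWOW
After move 2 (F'): F=GGGG U=WWYY R=OROR D=WWYY L=OROR
After move 3 (U): U=YWYW F=ORGG R=BBOR B=ORBB L=GGOR
After move 4 (U): U=YYWW F=BBGG R=OROR B=GGBB L=OROR
Query: L face = OROR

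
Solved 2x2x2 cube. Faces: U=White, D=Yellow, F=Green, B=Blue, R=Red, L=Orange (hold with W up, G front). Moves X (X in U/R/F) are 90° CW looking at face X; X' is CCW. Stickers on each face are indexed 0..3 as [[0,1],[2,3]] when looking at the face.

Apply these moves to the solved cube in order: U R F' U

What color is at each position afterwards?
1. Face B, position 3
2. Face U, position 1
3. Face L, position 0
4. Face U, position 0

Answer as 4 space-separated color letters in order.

Answer: B W Y R

Derivation:
After move 1 (U): U=WWWW F=RRGG R=BBRR B=OOBB L=GGOO
After move 2 (R): R=RBRB U=WRWG F=RYGY D=YBYO B=WOWB
After move 3 (F'): F=YYRG U=WRRR R=BBYB D=GOYO L=GGOW
After move 4 (U): U=RWRR F=BBRG R=WOYB B=GGWB L=YYOW
Query 1: B[3] = B
Query 2: U[1] = W
Query 3: L[0] = Y
Query 4: U[0] = R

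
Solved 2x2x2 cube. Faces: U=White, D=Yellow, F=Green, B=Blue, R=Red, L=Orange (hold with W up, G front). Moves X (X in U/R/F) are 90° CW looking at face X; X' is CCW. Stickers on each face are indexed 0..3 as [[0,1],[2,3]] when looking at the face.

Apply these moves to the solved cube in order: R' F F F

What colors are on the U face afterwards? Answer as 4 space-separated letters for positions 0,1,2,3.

Answer: W B R R

Derivation:
After move 1 (R'): R=RRRR U=WBWB F=GWGW D=YGYG B=YBYB
After move 2 (F): F=GGWW U=WBOO R=WRBR D=RRYG L=OYOG
After move 3 (F): F=WGWG U=WBGY R=OROR D=BWYG L=OROR
After move 4 (F): F=WWGG U=WBRR R=GRYR D=OOYG L=OBOW
Query: U face = WBRR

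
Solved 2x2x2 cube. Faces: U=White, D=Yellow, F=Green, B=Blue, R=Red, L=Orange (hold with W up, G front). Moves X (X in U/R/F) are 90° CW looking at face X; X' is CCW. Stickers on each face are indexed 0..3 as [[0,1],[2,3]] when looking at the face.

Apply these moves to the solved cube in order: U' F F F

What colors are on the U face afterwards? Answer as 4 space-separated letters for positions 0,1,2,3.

Answer: W W G R

Derivation:
After move 1 (U'): U=WWWW F=OOGG R=GGRR B=RRBB L=BBOO
After move 2 (F): F=GOGO U=WWOB R=WGWR D=RGYY L=BYOY
After move 3 (F): F=GGOO U=WWYY R=OGBR D=WWYY L=BROG
After move 4 (F): F=OGOG U=WWGR R=YGYR D=BOYY L=BWOW
Query: U face = WWGR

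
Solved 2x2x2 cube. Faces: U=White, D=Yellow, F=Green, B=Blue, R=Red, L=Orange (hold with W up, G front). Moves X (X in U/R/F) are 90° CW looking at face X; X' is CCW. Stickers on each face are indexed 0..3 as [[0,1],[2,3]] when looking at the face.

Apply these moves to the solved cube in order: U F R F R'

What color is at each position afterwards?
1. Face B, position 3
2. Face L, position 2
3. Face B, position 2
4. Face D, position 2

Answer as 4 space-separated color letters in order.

Answer: B O W Y

Derivation:
After move 1 (U): U=WWWW F=RRGG R=BBRR B=OOBB L=GGOO
After move 2 (F): F=GRGR U=WWOG R=WBWR D=RBYY L=GYOY
After move 3 (R): R=WWRB U=WROR F=GBGY D=RBYO B=GOWB
After move 4 (F): F=GGYB U=WRYY R=OWRB D=RWYO L=GROB
After move 5 (R'): R=WBOR U=WWYG F=GRYY D=RGYB B=OOWB
Query 1: B[3] = B
Query 2: L[2] = O
Query 3: B[2] = W
Query 4: D[2] = Y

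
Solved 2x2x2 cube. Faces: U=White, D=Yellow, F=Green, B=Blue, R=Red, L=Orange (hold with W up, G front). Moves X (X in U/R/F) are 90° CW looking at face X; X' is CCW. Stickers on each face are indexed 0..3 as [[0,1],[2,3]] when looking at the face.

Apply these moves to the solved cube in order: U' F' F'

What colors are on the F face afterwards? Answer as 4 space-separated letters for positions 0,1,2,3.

Answer: G G O O

Derivation:
After move 1 (U'): U=WWWW F=OOGG R=GGRR B=RRBB L=BBOO
After move 2 (F'): F=OGOG U=WWGR R=YGYR D=BOYY L=BWOW
After move 3 (F'): F=GGOO U=WWYY R=OGBR D=WWYY L=BROG
Query: F face = GGOO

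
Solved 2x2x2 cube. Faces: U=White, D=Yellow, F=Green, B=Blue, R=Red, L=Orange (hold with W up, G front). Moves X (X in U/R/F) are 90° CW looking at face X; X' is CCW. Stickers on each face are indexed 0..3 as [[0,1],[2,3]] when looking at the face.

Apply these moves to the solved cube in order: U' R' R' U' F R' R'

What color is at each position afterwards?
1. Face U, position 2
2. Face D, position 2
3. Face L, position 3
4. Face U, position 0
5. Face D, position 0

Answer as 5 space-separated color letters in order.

After move 1 (U'): U=WWWW F=OOGG R=GGRR B=RRBB L=BBOO
After move 2 (R'): R=GRGR U=WBWR F=OWGW D=YOYG B=YRYB
After move 3 (R'): R=RRGG U=WYWY F=OBGR D=YWYW B=GROB
After move 4 (U'): U=YYWW F=BBGR R=OBGG B=RROB L=GROO
After move 5 (F): F=GBRB U=YYOR R=WBWG D=GOYW L=GYOW
After move 6 (R'): R=BGWW U=YOOR F=GYRR D=GBYB B=WROB
After move 7 (R'): R=GWBW U=YOOW F=GORR D=GYYR B=BRBB
Query 1: U[2] = O
Query 2: D[2] = Y
Query 3: L[3] = W
Query 4: U[0] = Y
Query 5: D[0] = G

Answer: O Y W Y G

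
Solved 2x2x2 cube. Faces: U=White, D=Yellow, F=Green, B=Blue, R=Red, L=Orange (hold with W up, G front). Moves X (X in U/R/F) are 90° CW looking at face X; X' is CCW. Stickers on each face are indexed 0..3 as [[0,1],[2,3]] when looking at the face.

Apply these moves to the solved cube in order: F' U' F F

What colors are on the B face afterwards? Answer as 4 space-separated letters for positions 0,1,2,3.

Answer: Y R B B

Derivation:
After move 1 (F'): F=GGGG U=WWRR R=YRYR D=OOYY L=OWOW
After move 2 (U'): U=WRWR F=OWGG R=GGYR B=YRBB L=BBOW
After move 3 (F): F=GOGW U=WRWB R=WGRR D=YGYY L=BOOO
After move 4 (F): F=GGWO U=WROO R=WGBR D=RWYY L=BYOG
Query: B face = YRBB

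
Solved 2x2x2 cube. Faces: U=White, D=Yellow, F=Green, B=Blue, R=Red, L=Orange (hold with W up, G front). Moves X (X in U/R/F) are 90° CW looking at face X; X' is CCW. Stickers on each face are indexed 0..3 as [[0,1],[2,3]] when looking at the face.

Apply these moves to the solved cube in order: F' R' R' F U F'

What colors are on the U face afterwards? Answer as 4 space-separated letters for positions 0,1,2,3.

Answer: W W G Y

Derivation:
After move 1 (F'): F=GGGG U=WWRR R=YRYR D=OOYY L=OWOW
After move 2 (R'): R=RRYY U=WBRB F=GWGR D=OGYG B=YBOB
After move 3 (R'): R=RYRY U=WORY F=GBGB D=OWYR B=GBGB
After move 4 (F): F=GGBB U=WOWW R=RYYY D=RRYR L=OOOW
After move 5 (U): U=WWWO F=RYBB R=GBYY B=OOGB L=GGOW
After move 6 (F'): F=YBRB U=WWGY R=RBRY D=GWYR L=GOOW
Query: U face = WWGY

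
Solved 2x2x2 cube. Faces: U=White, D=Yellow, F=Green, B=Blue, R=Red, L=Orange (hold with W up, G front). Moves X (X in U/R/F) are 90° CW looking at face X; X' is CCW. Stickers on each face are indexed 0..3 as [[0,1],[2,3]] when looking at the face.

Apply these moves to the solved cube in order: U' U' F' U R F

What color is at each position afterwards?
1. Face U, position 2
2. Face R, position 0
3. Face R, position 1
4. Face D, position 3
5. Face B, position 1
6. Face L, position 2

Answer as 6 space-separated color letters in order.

After move 1 (U'): U=WWWW F=OOGG R=GGRR B=RRBB L=BBOO
After move 2 (U'): U=WWWW F=BBGG R=OORR B=GGBB L=RROO
After move 3 (F'): F=BGBG U=WWOR R=YOYR D=ROYY L=RWOW
After move 4 (U): U=OWRW F=YOBG R=GGYR B=RWBB L=BGOW
After move 5 (R): R=YGRG U=OORG F=YOBY D=RBYR B=WWWB
After move 6 (F): F=BYYO U=OOWG R=RGGG D=RYYR L=BROB
Query 1: U[2] = W
Query 2: R[0] = R
Query 3: R[1] = G
Query 4: D[3] = R
Query 5: B[1] = W
Query 6: L[2] = O

Answer: W R G R W O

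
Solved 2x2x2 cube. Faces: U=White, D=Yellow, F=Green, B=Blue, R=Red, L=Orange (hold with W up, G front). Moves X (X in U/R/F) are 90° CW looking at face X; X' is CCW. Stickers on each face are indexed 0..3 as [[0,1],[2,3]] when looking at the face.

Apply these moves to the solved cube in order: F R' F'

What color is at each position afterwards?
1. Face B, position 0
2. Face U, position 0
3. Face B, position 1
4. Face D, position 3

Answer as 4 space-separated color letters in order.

Answer: Y W B G

Derivation:
After move 1 (F): F=GGGG U=WWOO R=WRWR D=RRYY L=OYOY
After move 2 (R'): R=RRWW U=WBOB F=GWGO D=RGYG B=YBRB
After move 3 (F'): F=WOGG U=WBRW R=GRRW D=YYYG L=OBOO
Query 1: B[0] = Y
Query 2: U[0] = W
Query 3: B[1] = B
Query 4: D[3] = G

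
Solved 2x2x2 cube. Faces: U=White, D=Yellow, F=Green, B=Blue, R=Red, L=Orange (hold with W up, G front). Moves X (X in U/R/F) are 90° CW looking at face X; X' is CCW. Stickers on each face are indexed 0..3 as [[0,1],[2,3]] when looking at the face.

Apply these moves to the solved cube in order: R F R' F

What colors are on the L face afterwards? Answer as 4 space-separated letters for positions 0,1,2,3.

After move 1 (R): R=RRRR U=WGWG F=GYGY D=YBYB B=WBWB
After move 2 (F): F=GGYY U=WGOO R=WRGR D=RRYB L=OYOB
After move 3 (R'): R=RRWG U=WWOW F=GGYO D=RGYY B=BBRB
After move 4 (F): F=YGOG U=WWBY R=ORWG D=WRYY L=OROG
Query: L face = OROG

Answer: O R O G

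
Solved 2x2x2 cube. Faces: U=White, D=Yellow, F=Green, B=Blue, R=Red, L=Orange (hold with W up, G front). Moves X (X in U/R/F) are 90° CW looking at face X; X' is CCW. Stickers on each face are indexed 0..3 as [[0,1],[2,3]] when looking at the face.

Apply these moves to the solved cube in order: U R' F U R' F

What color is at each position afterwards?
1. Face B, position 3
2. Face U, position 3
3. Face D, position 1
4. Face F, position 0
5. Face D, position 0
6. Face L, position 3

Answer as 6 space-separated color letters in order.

After move 1 (U): U=WWWW F=RRGG R=BBRR B=OOBB L=GGOO
After move 2 (R'): R=BRBR U=WBWO F=RWGW D=YRYG B=YOYB
After move 3 (F): F=GRWW U=WBOG R=WROR D=BBYG L=GYOR
After move 4 (U): U=OWGB F=WRWW R=YOOR B=GYYB L=GROR
After move 5 (R'): R=ORYO U=OYGG F=WWWB D=BRYW B=GYBB
After move 6 (F): F=WWBW U=OYRR R=GRGO D=YOYW L=GBOR
Query 1: B[3] = B
Query 2: U[3] = R
Query 3: D[1] = O
Query 4: F[0] = W
Query 5: D[0] = Y
Query 6: L[3] = R

Answer: B R O W Y R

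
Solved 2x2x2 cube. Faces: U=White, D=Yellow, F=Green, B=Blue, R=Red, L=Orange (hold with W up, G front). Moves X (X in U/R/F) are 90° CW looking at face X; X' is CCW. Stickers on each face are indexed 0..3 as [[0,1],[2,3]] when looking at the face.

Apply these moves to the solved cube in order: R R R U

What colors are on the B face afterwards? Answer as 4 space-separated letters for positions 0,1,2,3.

After move 1 (R): R=RRRR U=WGWG F=GYGY D=YBYB B=WBWB
After move 2 (R): R=RRRR U=WYWY F=GBGB D=YWYW B=GBGB
After move 3 (R): R=RRRR U=WBWB F=GWGW D=YGYG B=YBYB
After move 4 (U): U=WWBB F=RRGW R=YBRR B=OOYB L=GWOO
Query: B face = OOYB

Answer: O O Y B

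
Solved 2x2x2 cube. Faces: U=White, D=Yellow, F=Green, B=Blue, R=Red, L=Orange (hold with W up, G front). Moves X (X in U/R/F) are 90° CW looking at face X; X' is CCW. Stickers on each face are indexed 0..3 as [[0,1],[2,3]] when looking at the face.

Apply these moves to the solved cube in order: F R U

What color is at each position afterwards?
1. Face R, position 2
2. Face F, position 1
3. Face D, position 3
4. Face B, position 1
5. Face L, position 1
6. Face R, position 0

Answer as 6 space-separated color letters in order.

Answer: R W B Y R O

Derivation:
After move 1 (F): F=GGGG U=WWOO R=WRWR D=RRYY L=OYOY
After move 2 (R): R=WWRR U=WGOG F=GRGY D=RBYB B=OBWB
After move 3 (U): U=OWGG F=WWGY R=OBRR B=OYWB L=GROY
Query 1: R[2] = R
Query 2: F[1] = W
Query 3: D[3] = B
Query 4: B[1] = Y
Query 5: L[1] = R
Query 6: R[0] = O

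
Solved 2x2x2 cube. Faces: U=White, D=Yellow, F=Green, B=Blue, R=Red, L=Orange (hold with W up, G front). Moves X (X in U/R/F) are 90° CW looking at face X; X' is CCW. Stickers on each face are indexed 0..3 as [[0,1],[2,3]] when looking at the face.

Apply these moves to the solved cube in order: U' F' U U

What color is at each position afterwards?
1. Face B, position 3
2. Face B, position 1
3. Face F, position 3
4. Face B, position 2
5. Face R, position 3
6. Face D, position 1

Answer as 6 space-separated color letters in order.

After move 1 (U'): U=WWWW F=OOGG R=GGRR B=RRBB L=BBOO
After move 2 (F'): F=OGOG U=WWGR R=YGYR D=BOYY L=BWOW
After move 3 (U): U=GWRW F=YGOG R=RRYR B=BWBB L=OGOW
After move 4 (U): U=RGWW F=RROG R=BWYR B=OGBB L=YGOW
Query 1: B[3] = B
Query 2: B[1] = G
Query 3: F[3] = G
Query 4: B[2] = B
Query 5: R[3] = R
Query 6: D[1] = O

Answer: B G G B R O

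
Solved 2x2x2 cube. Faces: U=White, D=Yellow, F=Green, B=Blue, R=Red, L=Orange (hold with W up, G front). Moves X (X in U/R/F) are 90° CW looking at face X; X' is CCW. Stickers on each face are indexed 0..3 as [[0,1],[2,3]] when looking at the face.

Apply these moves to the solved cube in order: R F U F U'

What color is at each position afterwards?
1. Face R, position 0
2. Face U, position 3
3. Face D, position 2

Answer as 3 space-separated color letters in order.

After move 1 (R): R=RRRR U=WGWG F=GYGY D=YBYB B=WBWB
After move 2 (F): F=GGYY U=WGOO R=WRGR D=RRYB L=OYOB
After move 3 (U): U=OWOG F=WRYY R=WBGR B=OYWB L=GGOB
After move 4 (F): F=YWYR U=OWBG R=OBGR D=GWYB L=GROR
After move 5 (U'): U=WGOB F=GRYR R=YWGR B=OBWB L=OYOR
Query 1: R[0] = Y
Query 2: U[3] = B
Query 3: D[2] = Y

Answer: Y B Y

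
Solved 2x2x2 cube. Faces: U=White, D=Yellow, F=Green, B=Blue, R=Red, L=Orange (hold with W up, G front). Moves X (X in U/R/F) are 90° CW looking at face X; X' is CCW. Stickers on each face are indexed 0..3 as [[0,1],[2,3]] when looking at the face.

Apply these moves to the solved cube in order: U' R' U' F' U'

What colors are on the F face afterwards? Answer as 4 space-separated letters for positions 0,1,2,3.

Answer: Y W B G

Derivation:
After move 1 (U'): U=WWWW F=OOGG R=GGRR B=RRBB L=BBOO
After move 2 (R'): R=GRGR U=WBWR F=OWGW D=YOYG B=YRYB
After move 3 (U'): U=BRWW F=BBGW R=OWGR B=GRYB L=YROO
After move 4 (F'): F=BWBG U=BROG R=OWYR D=ROYG L=YWOW
After move 5 (U'): U=RGBO F=YWBG R=BWYR B=OWYB L=GROW
Query: F face = YWBG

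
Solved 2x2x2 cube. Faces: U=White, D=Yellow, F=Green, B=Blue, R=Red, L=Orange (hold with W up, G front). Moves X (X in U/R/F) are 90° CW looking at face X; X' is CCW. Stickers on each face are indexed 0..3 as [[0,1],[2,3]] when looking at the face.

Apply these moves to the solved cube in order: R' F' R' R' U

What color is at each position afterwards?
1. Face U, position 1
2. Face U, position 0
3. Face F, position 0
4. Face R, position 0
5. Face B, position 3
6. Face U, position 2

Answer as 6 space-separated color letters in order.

Answer: W R R G B G

Derivation:
After move 1 (R'): R=RRRR U=WBWB F=GWGW D=YGYG B=YBYB
After move 2 (F'): F=WWGG U=WBRR R=GRYR D=OOYG L=OBOW
After move 3 (R'): R=RRGY U=WYRY F=WBGR D=OWYG B=GBOB
After move 4 (R'): R=RYRG U=WORG F=WYGY D=OBYR B=GBWB
After move 5 (U): U=RWGO F=RYGY R=GBRG B=OBWB L=WYOW
Query 1: U[1] = W
Query 2: U[0] = R
Query 3: F[0] = R
Query 4: R[0] = G
Query 5: B[3] = B
Query 6: U[2] = G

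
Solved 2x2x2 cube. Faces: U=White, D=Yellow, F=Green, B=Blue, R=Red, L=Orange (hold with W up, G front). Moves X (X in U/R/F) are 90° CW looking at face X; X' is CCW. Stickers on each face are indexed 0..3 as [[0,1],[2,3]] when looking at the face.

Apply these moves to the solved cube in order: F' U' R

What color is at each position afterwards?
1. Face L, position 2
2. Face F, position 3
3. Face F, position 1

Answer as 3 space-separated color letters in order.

After move 1 (F'): F=GGGG U=WWRR R=YRYR D=OOYY L=OWOW
After move 2 (U'): U=WRWR F=OWGG R=GGYR B=YRBB L=BBOW
After move 3 (R): R=YGRG U=WWWG F=OOGY D=OBYY B=RRRB
Query 1: L[2] = O
Query 2: F[3] = Y
Query 3: F[1] = O

Answer: O Y O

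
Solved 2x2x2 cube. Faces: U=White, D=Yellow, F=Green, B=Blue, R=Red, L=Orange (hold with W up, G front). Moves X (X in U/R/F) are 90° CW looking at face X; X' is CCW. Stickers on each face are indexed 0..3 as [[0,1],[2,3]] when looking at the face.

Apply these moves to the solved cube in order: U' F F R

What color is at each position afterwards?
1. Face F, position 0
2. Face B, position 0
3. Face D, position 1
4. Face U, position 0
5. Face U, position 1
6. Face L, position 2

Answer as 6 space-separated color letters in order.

After move 1 (U'): U=WWWW F=OOGG R=GGRR B=RRBB L=BBOO
After move 2 (F): F=GOGO U=WWOB R=WGWR D=RGYY L=BYOY
After move 3 (F): F=GGOO U=WWYY R=OGBR D=WWYY L=BROG
After move 4 (R): R=BORG U=WGYO F=GWOY D=WBYR B=YRWB
Query 1: F[0] = G
Query 2: B[0] = Y
Query 3: D[1] = B
Query 4: U[0] = W
Query 5: U[1] = G
Query 6: L[2] = O

Answer: G Y B W G O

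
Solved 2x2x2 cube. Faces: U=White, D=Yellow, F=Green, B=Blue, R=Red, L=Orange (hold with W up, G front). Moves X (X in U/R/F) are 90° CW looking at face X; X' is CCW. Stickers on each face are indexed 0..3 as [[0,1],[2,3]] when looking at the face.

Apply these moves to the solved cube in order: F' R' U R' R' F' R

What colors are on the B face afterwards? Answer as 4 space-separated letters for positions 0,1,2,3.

After move 1 (F'): F=GGGG U=WWRR R=YRYR D=OOYY L=OWOW
After move 2 (R'): R=RRYY U=WBRB F=GWGR D=OGYG B=YBOB
After move 3 (U): U=RWBB F=RRGR R=YBYY B=OWOB L=GWOW
After move 4 (R'): R=BYYY U=ROBO F=RWGB D=ORYR B=GWGB
After move 5 (R'): R=YYBY U=RGBG F=ROGO D=OWYB B=RWRB
After move 6 (F'): F=OORG U=RGYB R=WYOY D=WWYB L=GGOB
After move 7 (R): R=OWYY U=ROYG F=OWRB D=WRYR B=BWGB
Query: B face = BWGB

Answer: B W G B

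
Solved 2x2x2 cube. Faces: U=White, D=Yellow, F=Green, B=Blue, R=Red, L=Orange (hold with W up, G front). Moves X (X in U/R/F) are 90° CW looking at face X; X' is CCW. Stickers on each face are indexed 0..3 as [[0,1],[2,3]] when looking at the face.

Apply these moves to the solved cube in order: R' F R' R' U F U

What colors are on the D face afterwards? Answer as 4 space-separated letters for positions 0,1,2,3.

After move 1 (R'): R=RRRR U=WBWB F=GWGW D=YGYG B=YBYB
After move 2 (F): F=GGWW U=WBOO R=WRBR D=RRYG L=OYOG
After move 3 (R'): R=RRWB U=WYOY F=GBWO D=RGYW B=GBRB
After move 4 (R'): R=RBRW U=WROG F=GYWY D=RBYO B=WBGB
After move 5 (U): U=OWGR F=RBWY R=WBRW B=OYGB L=GYOG
After move 6 (F): F=WRYB U=OWGY R=GBRW D=RWYO L=GROB
After move 7 (U): U=GOYW F=GBYB R=OYRW B=GRGB L=WROB
Query: D face = RWYO

Answer: R W Y O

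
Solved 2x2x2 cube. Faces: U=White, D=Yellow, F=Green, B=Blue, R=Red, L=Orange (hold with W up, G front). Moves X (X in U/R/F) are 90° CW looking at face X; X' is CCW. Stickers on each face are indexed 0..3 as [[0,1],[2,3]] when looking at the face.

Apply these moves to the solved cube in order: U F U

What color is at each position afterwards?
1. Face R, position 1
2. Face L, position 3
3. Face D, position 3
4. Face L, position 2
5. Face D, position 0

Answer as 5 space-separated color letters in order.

After move 1 (U): U=WWWW F=RRGG R=BBRR B=OOBB L=GGOO
After move 2 (F): F=GRGR U=WWOG R=WBWR D=RBYY L=GYOY
After move 3 (U): U=OWGW F=WBGR R=OOWR B=GYBB L=GROY
Query 1: R[1] = O
Query 2: L[3] = Y
Query 3: D[3] = Y
Query 4: L[2] = O
Query 5: D[0] = R

Answer: O Y Y O R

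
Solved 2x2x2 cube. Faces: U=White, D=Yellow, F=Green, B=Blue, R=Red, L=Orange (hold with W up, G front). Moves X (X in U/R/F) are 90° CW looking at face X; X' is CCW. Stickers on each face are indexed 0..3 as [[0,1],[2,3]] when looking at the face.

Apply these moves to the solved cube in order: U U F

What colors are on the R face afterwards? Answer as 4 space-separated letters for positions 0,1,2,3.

After move 1 (U): U=WWWW F=RRGG R=BBRR B=OOBB L=GGOO
After move 2 (U): U=WWWW F=BBGG R=OORR B=GGBB L=RROO
After move 3 (F): F=GBGB U=WWOR R=WOWR D=ROYY L=RYOY
Query: R face = WOWR

Answer: W O W R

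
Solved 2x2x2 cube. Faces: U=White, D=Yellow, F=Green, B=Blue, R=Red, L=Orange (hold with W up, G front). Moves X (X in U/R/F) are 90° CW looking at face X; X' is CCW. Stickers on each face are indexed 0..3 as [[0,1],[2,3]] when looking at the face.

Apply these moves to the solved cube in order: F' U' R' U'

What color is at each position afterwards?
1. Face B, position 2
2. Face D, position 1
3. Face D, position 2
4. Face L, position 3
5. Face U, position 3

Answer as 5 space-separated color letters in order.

After move 1 (F'): F=GGGG U=WWRR R=YRYR D=OOYY L=OWOW
After move 2 (U'): U=WRWR F=OWGG R=GGYR B=YRBB L=BBOW
After move 3 (R'): R=GRGY U=WBWY F=ORGR D=OWYG B=YROB
After move 4 (U'): U=BYWW F=BBGR R=ORGY B=GROB L=YROW
Query 1: B[2] = O
Query 2: D[1] = W
Query 3: D[2] = Y
Query 4: L[3] = W
Query 5: U[3] = W

Answer: O W Y W W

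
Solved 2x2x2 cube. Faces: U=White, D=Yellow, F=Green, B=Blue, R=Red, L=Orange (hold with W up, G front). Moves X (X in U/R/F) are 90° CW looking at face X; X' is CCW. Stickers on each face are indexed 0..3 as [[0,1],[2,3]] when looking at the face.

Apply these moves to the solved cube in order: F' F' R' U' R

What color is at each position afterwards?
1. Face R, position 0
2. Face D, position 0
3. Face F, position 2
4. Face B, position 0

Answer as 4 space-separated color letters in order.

Answer: O W G Y

Derivation:
After move 1 (F'): F=GGGG U=WWRR R=YRYR D=OOYY L=OWOW
After move 2 (F'): F=GGGG U=WWYY R=OROR D=WWYY L=OROR
After move 3 (R'): R=RROO U=WBYB F=GWGY D=WGYG B=YBWB
After move 4 (U'): U=BBWY F=ORGY R=GWOO B=RRWB L=YBOR
After move 5 (R): R=OGOW U=BRWY F=OGGG D=WWYR B=YRBB
Query 1: R[0] = O
Query 2: D[0] = W
Query 3: F[2] = G
Query 4: B[0] = Y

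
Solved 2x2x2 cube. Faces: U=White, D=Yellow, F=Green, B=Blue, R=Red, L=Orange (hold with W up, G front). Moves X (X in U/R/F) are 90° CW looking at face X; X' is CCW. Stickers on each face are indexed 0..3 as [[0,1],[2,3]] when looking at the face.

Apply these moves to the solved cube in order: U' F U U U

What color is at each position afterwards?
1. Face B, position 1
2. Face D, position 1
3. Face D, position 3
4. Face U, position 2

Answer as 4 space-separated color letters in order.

Answer: G G Y W

Derivation:
After move 1 (U'): U=WWWW F=OOGG R=GGRR B=RRBB L=BBOO
After move 2 (F): F=GOGO U=WWOB R=WGWR D=RGYY L=BYOY
After move 3 (U): U=OWBW F=WGGO R=RRWR B=BYBB L=GOOY
After move 4 (U): U=BOWW F=RRGO R=BYWR B=GOBB L=WGOY
After move 5 (U): U=WBWO F=BYGO R=GOWR B=WGBB L=RROY
Query 1: B[1] = G
Query 2: D[1] = G
Query 3: D[3] = Y
Query 4: U[2] = W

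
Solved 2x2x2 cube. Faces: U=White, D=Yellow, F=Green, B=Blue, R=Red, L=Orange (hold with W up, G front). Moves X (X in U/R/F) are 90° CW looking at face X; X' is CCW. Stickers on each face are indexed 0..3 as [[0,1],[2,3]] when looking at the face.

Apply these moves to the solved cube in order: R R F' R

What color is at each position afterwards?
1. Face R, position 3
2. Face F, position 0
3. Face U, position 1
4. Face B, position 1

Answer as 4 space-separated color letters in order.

After move 1 (R): R=RRRR U=WGWG F=GYGY D=YBYB B=WBWB
After move 2 (R): R=RRRR U=WYWY F=GBGB D=YWYW B=GBGB
After move 3 (F'): F=BBGG U=WYRR R=WRYR D=OOYW L=OYOW
After move 4 (R): R=YWRR U=WBRG F=BOGW D=OGYG B=RBYB
Query 1: R[3] = R
Query 2: F[0] = B
Query 3: U[1] = B
Query 4: B[1] = B

Answer: R B B B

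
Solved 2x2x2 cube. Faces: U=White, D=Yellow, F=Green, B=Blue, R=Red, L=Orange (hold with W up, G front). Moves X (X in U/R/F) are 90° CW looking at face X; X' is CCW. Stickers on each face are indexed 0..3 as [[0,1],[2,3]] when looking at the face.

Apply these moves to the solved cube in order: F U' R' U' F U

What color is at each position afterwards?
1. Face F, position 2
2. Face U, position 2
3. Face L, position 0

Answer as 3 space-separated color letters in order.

Answer: O R G

Derivation:
After move 1 (F): F=GGGG U=WWOO R=WRWR D=RRYY L=OYOY
After move 2 (U'): U=WOWO F=OYGG R=GGWR B=WRBB L=BBOY
After move 3 (R'): R=GRGW U=WBWW F=OOGO D=RYYG B=YRRB
After move 4 (U'): U=BWWW F=BBGO R=OOGW B=GRRB L=YROY
After move 5 (F): F=GBOB U=BWYR R=WOWW D=GOYG L=YROY
After move 6 (U): U=YBRW F=WOOB R=GRWW B=YRRB L=GBOY
Query 1: F[2] = O
Query 2: U[2] = R
Query 3: L[0] = G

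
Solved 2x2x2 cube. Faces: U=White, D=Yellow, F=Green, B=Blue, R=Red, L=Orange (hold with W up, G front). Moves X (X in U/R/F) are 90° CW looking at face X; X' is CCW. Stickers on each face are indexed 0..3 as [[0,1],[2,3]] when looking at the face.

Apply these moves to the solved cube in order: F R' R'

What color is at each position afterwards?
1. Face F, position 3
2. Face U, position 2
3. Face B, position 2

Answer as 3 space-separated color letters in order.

After move 1 (F): F=GGGG U=WWOO R=WRWR D=RRYY L=OYOY
After move 2 (R'): R=RRWW U=WBOB F=GWGO D=RGYG B=YBRB
After move 3 (R'): R=RWRW U=WROY F=GBGB D=RWYO B=GBGB
Query 1: F[3] = B
Query 2: U[2] = O
Query 3: B[2] = G

Answer: B O G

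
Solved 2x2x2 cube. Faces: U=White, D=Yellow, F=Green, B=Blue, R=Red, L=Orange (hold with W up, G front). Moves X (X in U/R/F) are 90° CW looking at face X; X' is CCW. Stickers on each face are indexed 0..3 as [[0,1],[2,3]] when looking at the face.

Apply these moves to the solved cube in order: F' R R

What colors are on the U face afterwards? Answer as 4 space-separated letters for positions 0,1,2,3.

Answer: W O R Y

Derivation:
After move 1 (F'): F=GGGG U=WWRR R=YRYR D=OOYY L=OWOW
After move 2 (R): R=YYRR U=WGRG F=GOGY D=OBYB B=RBWB
After move 3 (R): R=RYRY U=WORY F=GBGB D=OWYR B=GBGB
Query: U face = WORY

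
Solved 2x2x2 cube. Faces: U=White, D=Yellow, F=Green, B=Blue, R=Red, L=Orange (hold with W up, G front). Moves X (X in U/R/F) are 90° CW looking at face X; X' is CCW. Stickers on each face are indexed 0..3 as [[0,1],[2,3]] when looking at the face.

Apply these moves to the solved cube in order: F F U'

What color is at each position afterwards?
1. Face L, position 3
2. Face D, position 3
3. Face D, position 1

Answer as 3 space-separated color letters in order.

Answer: R Y W

Derivation:
After move 1 (F): F=GGGG U=WWOO R=WRWR D=RRYY L=OYOY
After move 2 (F): F=GGGG U=WWYY R=OROR D=WWYY L=OROR
After move 3 (U'): U=WYWY F=ORGG R=GGOR B=ORBB L=BBOR
Query 1: L[3] = R
Query 2: D[3] = Y
Query 3: D[1] = W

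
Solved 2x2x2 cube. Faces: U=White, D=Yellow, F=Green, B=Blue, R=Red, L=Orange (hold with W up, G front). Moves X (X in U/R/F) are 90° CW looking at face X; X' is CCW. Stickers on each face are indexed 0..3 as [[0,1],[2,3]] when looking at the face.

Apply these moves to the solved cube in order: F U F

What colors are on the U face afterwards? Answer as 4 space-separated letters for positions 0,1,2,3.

After move 1 (F): F=GGGG U=WWOO R=WRWR D=RRYY L=OYOY
After move 2 (U): U=OWOW F=WRGG R=BBWR B=OYBB L=GGOY
After move 3 (F): F=GWGR U=OWYG R=OBWR D=WBYY L=GROR
Query: U face = OWYG

Answer: O W Y G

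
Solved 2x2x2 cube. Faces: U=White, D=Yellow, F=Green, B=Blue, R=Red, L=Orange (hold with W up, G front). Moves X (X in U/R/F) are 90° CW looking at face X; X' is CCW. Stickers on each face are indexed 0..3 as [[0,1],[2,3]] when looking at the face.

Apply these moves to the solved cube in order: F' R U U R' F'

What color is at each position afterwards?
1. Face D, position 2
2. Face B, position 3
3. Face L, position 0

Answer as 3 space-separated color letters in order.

After move 1 (F'): F=GGGG U=WWRR R=YRYR D=OOYY L=OWOW
After move 2 (R): R=YYRR U=WGRG F=GOGY D=OBYB B=RBWB
After move 3 (U): U=RWGG F=YYGY R=RBRR B=OWWB L=GOOW
After move 4 (U): U=GRGW F=RBGY R=OWRR B=GOWB L=YYOW
After move 5 (R'): R=WROR U=GWGG F=RRGW D=OBYY B=BOBB
After move 6 (F'): F=RWRG U=GWWO R=BROR D=YWYY L=YGOG
Query 1: D[2] = Y
Query 2: B[3] = B
Query 3: L[0] = Y

Answer: Y B Y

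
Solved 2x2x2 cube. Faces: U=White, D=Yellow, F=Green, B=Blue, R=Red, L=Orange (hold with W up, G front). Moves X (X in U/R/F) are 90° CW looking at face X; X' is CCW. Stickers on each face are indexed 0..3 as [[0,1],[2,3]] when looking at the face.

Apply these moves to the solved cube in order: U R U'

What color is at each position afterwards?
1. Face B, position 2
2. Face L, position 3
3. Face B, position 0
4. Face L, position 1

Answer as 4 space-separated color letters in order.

After move 1 (U): U=WWWW F=RRGG R=BBRR B=OOBB L=GGOO
After move 2 (R): R=RBRB U=WRWG F=RYGY D=YBYO B=WOWB
After move 3 (U'): U=RGWW F=GGGY R=RYRB B=RBWB L=WOOO
Query 1: B[2] = W
Query 2: L[3] = O
Query 3: B[0] = R
Query 4: L[1] = O

Answer: W O R O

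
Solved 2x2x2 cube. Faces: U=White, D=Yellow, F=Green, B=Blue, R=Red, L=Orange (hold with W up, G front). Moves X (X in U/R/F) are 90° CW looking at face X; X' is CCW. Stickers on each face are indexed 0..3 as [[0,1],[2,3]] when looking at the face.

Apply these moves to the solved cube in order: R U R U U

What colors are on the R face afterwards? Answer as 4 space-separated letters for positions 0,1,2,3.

After move 1 (R): R=RRRR U=WGWG F=GYGY D=YBYB B=WBWB
After move 2 (U): U=WWGG F=RRGY R=WBRR B=OOWB L=GYOO
After move 3 (R): R=RWRB U=WRGY F=RBGB D=YWYO B=GOWB
After move 4 (U): U=GWYR F=RWGB R=GORB B=GYWB L=RBOO
After move 5 (U): U=YGRW F=GOGB R=GYRB B=RBWB L=RWOO
Query: R face = GYRB

Answer: G Y R B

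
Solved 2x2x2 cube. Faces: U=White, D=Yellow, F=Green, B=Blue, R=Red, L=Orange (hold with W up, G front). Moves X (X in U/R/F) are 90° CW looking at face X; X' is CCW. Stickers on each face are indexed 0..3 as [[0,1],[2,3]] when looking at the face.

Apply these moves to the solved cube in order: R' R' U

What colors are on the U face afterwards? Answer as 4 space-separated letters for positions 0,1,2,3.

Answer: W W Y Y

Derivation:
After move 1 (R'): R=RRRR U=WBWB F=GWGW D=YGYG B=YBYB
After move 2 (R'): R=RRRR U=WYWY F=GBGB D=YWYW B=GBGB
After move 3 (U): U=WWYY F=RRGB R=GBRR B=OOGB L=GBOO
Query: U face = WWYY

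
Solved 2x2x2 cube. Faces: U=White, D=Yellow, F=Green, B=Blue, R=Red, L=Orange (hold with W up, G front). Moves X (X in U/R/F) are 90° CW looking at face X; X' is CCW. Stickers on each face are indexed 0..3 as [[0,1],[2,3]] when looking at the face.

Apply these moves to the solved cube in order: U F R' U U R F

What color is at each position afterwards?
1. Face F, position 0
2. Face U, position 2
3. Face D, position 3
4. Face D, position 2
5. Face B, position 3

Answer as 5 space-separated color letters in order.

After move 1 (U): U=WWWW F=RRGG R=BBRR B=OOBB L=GGOO
After move 2 (F): F=GRGR U=WWOG R=WBWR D=RBYY L=GYOY
After move 3 (R'): R=BRWW U=WBOO F=GWGG D=RRYR B=YOBB
After move 4 (U): U=OWOB F=BRGG R=YOWW B=GYBB L=GWOY
After move 5 (U): U=OOBW F=YOGG R=GYWW B=GWBB L=BROY
After move 6 (R): R=WGWY U=OOBG F=YRGR D=RBYG B=WWOB
After move 7 (F): F=GYRR U=OOYR R=BGGY D=WWYG L=BROB
Query 1: F[0] = G
Query 2: U[2] = Y
Query 3: D[3] = G
Query 4: D[2] = Y
Query 5: B[3] = B

Answer: G Y G Y B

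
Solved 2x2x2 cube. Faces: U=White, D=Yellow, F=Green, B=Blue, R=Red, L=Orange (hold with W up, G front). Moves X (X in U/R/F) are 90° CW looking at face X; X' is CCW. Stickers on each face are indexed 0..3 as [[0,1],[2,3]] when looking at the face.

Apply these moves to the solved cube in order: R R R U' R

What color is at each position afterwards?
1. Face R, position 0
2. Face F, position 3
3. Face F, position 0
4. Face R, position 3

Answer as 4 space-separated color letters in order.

Answer: R G O W

Derivation:
After move 1 (R): R=RRRR U=WGWG F=GYGY D=YBYB B=WBWB
After move 2 (R): R=RRRR U=WYWY F=GBGB D=YWYW B=GBGB
After move 3 (R): R=RRRR U=WBWB F=GWGW D=YGYG B=YBYB
After move 4 (U'): U=BBWW F=OOGW R=GWRR B=RRYB L=YBOO
After move 5 (R): R=RGRW U=BOWW F=OGGG D=YYYR B=WRBB
Query 1: R[0] = R
Query 2: F[3] = G
Query 3: F[0] = O
Query 4: R[3] = W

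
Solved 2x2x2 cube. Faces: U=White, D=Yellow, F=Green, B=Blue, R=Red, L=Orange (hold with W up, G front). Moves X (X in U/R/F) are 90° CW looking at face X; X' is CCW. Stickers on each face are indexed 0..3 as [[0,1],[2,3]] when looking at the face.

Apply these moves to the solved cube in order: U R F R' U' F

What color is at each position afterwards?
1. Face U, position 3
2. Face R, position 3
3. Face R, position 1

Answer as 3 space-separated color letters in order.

After move 1 (U): U=WWWW F=RRGG R=BBRR B=OOBB L=GGOO
After move 2 (R): R=RBRB U=WRWG F=RYGY D=YBYO B=WOWB
After move 3 (F): F=GRYY U=WROG R=WBGB D=RRYO L=GYOB
After move 4 (R'): R=BBWG U=WWOW F=GRYG D=RRYY B=OORB
After move 5 (U'): U=WWWO F=GYYG R=GRWG B=BBRB L=OOOB
After move 6 (F): F=YGGY U=WWBO R=WROG D=WGYY L=OROR
Query 1: U[3] = O
Query 2: R[3] = G
Query 3: R[1] = R

Answer: O G R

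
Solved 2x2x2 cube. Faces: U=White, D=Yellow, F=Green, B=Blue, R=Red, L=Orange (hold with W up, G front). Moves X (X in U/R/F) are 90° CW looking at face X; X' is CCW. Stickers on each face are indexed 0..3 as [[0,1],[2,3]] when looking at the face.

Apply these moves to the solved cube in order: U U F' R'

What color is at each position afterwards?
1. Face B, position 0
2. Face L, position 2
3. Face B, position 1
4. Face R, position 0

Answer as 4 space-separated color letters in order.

Answer: Y O G O

Derivation:
After move 1 (U): U=WWWW F=RRGG R=BBRR B=OOBB L=GGOO
After move 2 (U): U=WWWW F=BBGG R=OORR B=GGBB L=RROO
After move 3 (F'): F=BGBG U=WWOR R=YOYR D=ROYY L=RWOW
After move 4 (R'): R=ORYY U=WBOG F=BWBR D=RGYG B=YGOB
Query 1: B[0] = Y
Query 2: L[2] = O
Query 3: B[1] = G
Query 4: R[0] = O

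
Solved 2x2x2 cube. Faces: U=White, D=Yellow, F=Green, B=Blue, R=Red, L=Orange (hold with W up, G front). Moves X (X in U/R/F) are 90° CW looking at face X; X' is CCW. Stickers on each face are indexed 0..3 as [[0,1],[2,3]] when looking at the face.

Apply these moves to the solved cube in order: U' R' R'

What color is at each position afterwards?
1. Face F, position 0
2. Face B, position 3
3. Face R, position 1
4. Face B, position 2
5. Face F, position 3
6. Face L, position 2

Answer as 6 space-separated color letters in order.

After move 1 (U'): U=WWWW F=OOGG R=GGRR B=RRBB L=BBOO
After move 2 (R'): R=GRGR U=WBWR F=OWGW D=YOYG B=YRYB
After move 3 (R'): R=RRGG U=WYWY F=OBGR D=YWYW B=GROB
Query 1: F[0] = O
Query 2: B[3] = B
Query 3: R[1] = R
Query 4: B[2] = O
Query 5: F[3] = R
Query 6: L[2] = O

Answer: O B R O R O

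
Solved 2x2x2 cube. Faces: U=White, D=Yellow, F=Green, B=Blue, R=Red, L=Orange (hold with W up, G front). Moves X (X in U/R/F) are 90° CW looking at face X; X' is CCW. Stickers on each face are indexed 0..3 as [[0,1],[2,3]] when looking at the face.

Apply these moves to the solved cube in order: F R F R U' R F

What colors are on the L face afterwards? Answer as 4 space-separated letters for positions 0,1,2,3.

Answer: Y R O G

Derivation:
After move 1 (F): F=GGGG U=WWOO R=WRWR D=RRYY L=OYOY
After move 2 (R): R=WWRR U=WGOG F=GRGY D=RBYB B=OBWB
After move 3 (F): F=GGYR U=WGYY R=OWGR D=RWYB L=OROB
After move 4 (R): R=GORW U=WGYR F=GWYB D=RWYO B=YBGB
After move 5 (U'): U=GRWY F=ORYB R=GWRW B=GOGB L=YBOB
After move 6 (R): R=RGWW U=GRWB F=OWYO D=RGYG B=YORB
After move 7 (F): F=YOOW U=GRBB R=WGBW D=WRYG L=YROG
Query: L face = YROG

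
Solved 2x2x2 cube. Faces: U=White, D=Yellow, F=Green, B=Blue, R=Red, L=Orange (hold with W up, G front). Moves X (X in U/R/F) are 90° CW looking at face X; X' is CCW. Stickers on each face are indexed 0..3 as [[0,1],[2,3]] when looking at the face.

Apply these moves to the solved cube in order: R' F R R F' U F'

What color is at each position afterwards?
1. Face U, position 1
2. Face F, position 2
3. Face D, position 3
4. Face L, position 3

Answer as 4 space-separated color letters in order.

After move 1 (R'): R=RRRR U=WBWB F=GWGW D=YGYG B=YBYB
After move 2 (F): F=GGWW U=WBOO R=WRBR D=RRYG L=OYOG
After move 3 (R): R=BWRR U=WGOW F=GRWG D=RYYY B=OBBB
After move 4 (R): R=RBRW U=WROG F=GYWY D=RBYO B=WBGB
After move 5 (F'): F=YYGW U=WRRR R=BBRW D=YGYO L=OGOO
After move 6 (U): U=RWRR F=BBGW R=WBRW B=OGGB L=YYOO
After move 7 (F'): F=BWBG U=RWWR R=GBYW D=YOYO L=YROR
Query 1: U[1] = W
Query 2: F[2] = B
Query 3: D[3] = O
Query 4: L[3] = R

Answer: W B O R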